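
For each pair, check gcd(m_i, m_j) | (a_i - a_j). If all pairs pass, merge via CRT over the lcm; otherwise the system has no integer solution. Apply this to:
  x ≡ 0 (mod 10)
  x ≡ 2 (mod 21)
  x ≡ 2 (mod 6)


Moduli 10, 21, 6 are not pairwise coprime, so CRT works modulo lcm(m_i) when all pairwise compatibility conditions hold.
Pairwise compatibility: gcd(m_i, m_j) must divide a_i - a_j for every pair.
Merge one congruence at a time:
  Start: x ≡ 0 (mod 10).
  Combine with x ≡ 2 (mod 21): gcd(10, 21) = 1; 2 - 0 = 2, which IS divisible by 1, so compatible.
    Write x = 0 + 10·t and substitute into x ≡ 2 (mod 21): 10·t ≡ 2 − 0 = 2 (mod 21).
    The inverse of 10 mod 21 is 19 (since 10·19 = 190 = 9·21 + 1), so t ≡ 19·2 = 38 ≡ 17 (mod 21).
    Then x = 0 + 10·17 = 170, valid modulo lcm(10, 21) = 210: x ≡ 170 (mod 210).
  Combine with x ≡ 2 (mod 6): gcd(210, 6) = 6; 2 - 170 = -168, which IS divisible by 6, so compatible.
    Write x = 170 + 210·t and substitute into x ≡ 2 (mod 6): 210·t ≡ 2 − 170 = -168 (mod 6).
    Divide the congruence (and modulus) by g = 6: 35·t ≡ -28 (mod 1).
    Modulo 1 every t works; take t = 0.
    Then x = 170 + 210·0 = 170, valid modulo lcm(210, 6) = 210: x ≡ 170 (mod 210).
Verify: 170 mod 10 = 0, 170 mod 21 = 2, 170 mod 6 = 2.

x ≡ 170 (mod 210).


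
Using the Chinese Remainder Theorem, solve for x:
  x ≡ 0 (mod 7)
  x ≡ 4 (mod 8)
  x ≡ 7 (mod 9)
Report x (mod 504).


Moduli 7, 8, 9 are pairwise coprime; by CRT there is a unique solution modulo M = 7 · 8 · 9 = 504.
Solve pairwise, accumulating the modulus:
  Start with x ≡ 0 (mod 7).
  Combine with x ≡ 4 (mod 8): since gcd(7, 8) = 1, we get a unique residue mod 56.
    Write x = 0 + 7·t and substitute into x ≡ 4 (mod 8): 7·t ≡ 4 − 0 = 4 (mod 8).
    The inverse of 7 mod 8 is 7 (since 7·7 = 49 = 6·8 + 1), so t ≡ 7·4 = 28 ≡ 4 (mod 8).
    Then x = 0 + 7·4 = 28, valid modulo lcm(7, 8) = 56: x ≡ 28 (mod 56).
  Combine with x ≡ 7 (mod 9): since gcd(56, 9) = 1, we get a unique residue mod 504.
    Write x = 28 + 56·t and substitute into x ≡ 7 (mod 9): 56·t ≡ 7 − 28 = -21 (mod 9).
    Reduce coefficients mod 9: 2·t ≡ 6 (mod 9).
    The inverse of 2 mod 9 is 5 (since 2·5 = 10 = 1·9 + 1), so t ≡ 5·6 = 30 ≡ 3 (mod 9).
    Then x = 28 + 56·3 = 196, valid modulo lcm(56, 9) = 504: x ≡ 196 (mod 504).
Verify: 196 mod 7 = 0 ✓, 196 mod 8 = 4 ✓, 196 mod 9 = 7 ✓.

x ≡ 196 (mod 504).


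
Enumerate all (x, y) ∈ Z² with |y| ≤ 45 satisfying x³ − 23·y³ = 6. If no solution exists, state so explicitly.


The equation is x³ - 23y³ = 6. For fixed y, x³ = 23·y³ + 6, so a solution requires the RHS to be a perfect cube.
Strategy: iterate y from -45 to 45, compute RHS = 23·y³ + 6, and check whether it is a (positive or negative) perfect cube.
Check small values of y:
  y = 0: RHS = 6 is not a perfect cube.
  y = 1: RHS = 29 is not a perfect cube.
  y = -1: RHS = -17 is not a perfect cube.
  y = 2: RHS = 190 is not a perfect cube.
  y = -2: RHS = -178 is not a perfect cube.
  y = 3: RHS = 627 is not a perfect cube.
  y = -3: RHS = -615 is not a perfect cube.
Continuing the search up to |y| = 45 finds no solutions either.
No (x, y) in the scanned range satisfies the equation.

No integer solutions with |y| ≤ 45.


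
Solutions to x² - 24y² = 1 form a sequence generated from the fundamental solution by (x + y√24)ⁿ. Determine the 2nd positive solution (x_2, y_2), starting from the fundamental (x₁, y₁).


Step 1: Find the fundamental solution (x₁, y₁) of x² - 24y² = 1.
  Expand √24 as a continued fraction. a₀ = ⌊√24⌋ = 4; iterate m_{k+1} = d_k·a_k − m_k, d_{k+1} = (24 − m_{k+1}²)/d_k, a_{k+1} = ⌊(a₀ + m_{k+1})/d_{k+1}⌋ (starting m₀ = 0, d₀ = 1), with convergents p_k = a_k·p_{k-1} + p_{k-2}, q_k = a_k·q_{k-1} + q_{k-2} (p₋₁ = 1, q₋₁ = 0):
  k = 0: a₀ = 4; p₀/q₀ = 4/1; p₀² − 24·q₀² = 16 − 24 = -8.
  k = 1: m = 4, d = 8, a = ⌊(4 + 4)/8⌋ = 1; p/q = (1·4 + 1)/(1·1 + 0) = 5/1; p² − 24·q² = 25 − 24 = 1.
  The first convergent with p² − 24·q² = 1 gives the fundamental solution (x₁, y₁) = (5, 1).
Step 2: Apply the recurrence (x_{n+1}, y_{n+1}) = (x₁x_n + 24y₁y_n, x₁y_n + y₁x_n) repeatedly.
  From (x_1, y_1) = (5, 1): x_2 = 5·5 + 24·1·1 = 49; y_2 = 5·1 + 1·5 = 10.
Step 3: Verify x_2² - 24·y_2² = 2401 - 2400 = 1 (should be 1). ✓

(x_1, y_1) = (5, 1); (x_2, y_2) = (49, 10).


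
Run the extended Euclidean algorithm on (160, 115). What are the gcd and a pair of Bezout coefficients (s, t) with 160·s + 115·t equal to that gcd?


Euclidean algorithm on (160, 115) — divide until remainder is 0:
  160 = 1 · 115 + 45
  115 = 2 · 45 + 25
  45 = 1 · 25 + 20
  25 = 1 · 20 + 5
  20 = 4 · 5 + 0
gcd(160, 115) = 5.
Track Bezout coefficients alongside the remainders: start with r₀ = 160 = a·1 + b·0 (s = 1, t = 0) and r₁ = 115 = a·0 + b·1 (s = 0, t = 1); each new remainder r_{k+1} = r_{k-1} − q_k·r_k inherits s_{k+1} = s_{k-1} − q_k·s_k, t_{k+1} = t_{k-1} − q_k·t_k, so r_k = a·s_k + b·t_k at every step:
  q = 1: r = 45, s = 1 − 1·0 = 1, t = 0 − 1·1 = -1  (check: 160·1 + 115·(-1) = 45)
  q = 2: r = 25, s = 0 − 2·1 = -2, t = 1 − 2·(-1) = 3  (check: 160·(-2) + 115·3 = 25)
  q = 1: r = 20, s = 1 − 1·(-2) = 3, t = -1 − 1·3 = -4  (check: 160·3 + 115·(-4) = 20)
  q = 1: r = 5, s = -2 − 1·3 = -5, t = 3 − 1·(-4) = 7  (check: 160·(-5) + 115·7 = 5)
The row with r = 5 (the gcd) gives the Bezout coefficients s = -5, t = 7.
Result: 160 · (-5) + 115 · (7) = 5.

gcd(160, 115) = 5; s = -5, t = 7 (check: 160·(-5) + 115·7 = 5).


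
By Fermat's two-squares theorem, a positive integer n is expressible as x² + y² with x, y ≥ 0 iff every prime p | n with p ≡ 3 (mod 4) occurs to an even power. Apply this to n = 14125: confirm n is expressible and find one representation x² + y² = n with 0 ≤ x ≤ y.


Step 1: Factor n = 14125 = 5^3 · 113.
Step 2: Check the mod-4 condition on each prime factor: 5 ≡ 1 (mod 4), exponent 3; 113 ≡ 1 (mod 4), exponent 1.
All primes ≡ 3 (mod 4) appear to even exponent (or don't appear), so by the two-squares theorem n IS expressible as a sum of two squares.
Step 3: Build a representation. Group n = k² · m with k = 5 and m = 5 · 113 = 565 (a product of primes ≡ 1 (mod 4)); a representation of m scales to one of n via (k·x)² + (k·y)² = k²(x² + y²). Each prime p ≡ 1 (mod 4) is itself a sum of two squares; find a² by testing p − a² for a perfect square:
  5: 5 − 1² = 4 = 2² ⇒ 5 = 1² + 2².
  113: 113 − 1² = 112, 113 − 2² = 109, 113 − 3² = 104, 113 − 4² = 97, 113 − 5² = 88, 113 − 6² = 77, 113 − 7² = 64 = 8² ⇒ 113 = 7² + 8².
  Combine using the Brahmagupta–Fibonacci identity (a² + b²)(c² + d²) = (ac − bd)² + (ad + bc)² = (ac + bd)² + (ad − bc)²:
  5 · 113 = 565: from (1² + 2²)(7² + 8²), take (1·7 − 2·8, 1·8 + 2·7) = (7 − 16, 8 + 14) = (-9, 22); dropping signs (only squares matter) gives (9, 22); check 9² + 22² = 81 + 484 = 565 ✓.
  Scale by k = 5: (5·9, 5·22) = (45, 110).
Step 4: Order so x ≤ y and verify: 45² + 110² = 2025 + 12100 = 14125 = n. ✓

n = 14125 = 45² + 110² (one valid representation with x ≤ y).


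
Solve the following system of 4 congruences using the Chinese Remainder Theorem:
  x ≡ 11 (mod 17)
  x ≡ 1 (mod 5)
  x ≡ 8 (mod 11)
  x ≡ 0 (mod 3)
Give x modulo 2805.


Product of moduli M = 17 · 5 · 11 · 3 = 2805.
Merge one congruence at a time:
  Start: x ≡ 11 (mod 17).
  Combine with x ≡ 1 (mod 5); new modulus lcm = 85.
    Write x = 11 + 17·t and substitute into x ≡ 1 (mod 5): 17·t ≡ 1 − 11 = -10 (mod 5).
    Reduce coefficients mod 5: 2·t ≡ 0 (mod 5).
    The inverse of 2 mod 5 is 3 (since 2·3 = 6 = 1·5 + 1), so t ≡ 3·0 = 0 ≡ 0 (mod 5).
    Then x = 11 + 17·0 = 11, valid modulo lcm(17, 5) = 85: x ≡ 11 (mod 85).
  Combine with x ≡ 8 (mod 11); new modulus lcm = 935.
    Write x = 11 + 85·t and substitute into x ≡ 8 (mod 11): 85·t ≡ 8 − 11 = -3 (mod 11).
    Reduce coefficients mod 11: 8·t ≡ 8 (mod 11).
    The inverse of 8 mod 11 is 7 (since 8·7 = 56 = 5·11 + 1), so t ≡ 7·8 = 56 ≡ 1 (mod 11).
    Then x = 11 + 85·1 = 96, valid modulo lcm(85, 11) = 935: x ≡ 96 (mod 935).
  Combine with x ≡ 0 (mod 3); new modulus lcm = 2805.
    Write x = 96 + 935·t and substitute into x ≡ 0 (mod 3): 935·t ≡ 0 − 96 = -96 (mod 3).
    Reduce coefficients mod 3: 2·t ≡ 0 (mod 3).
    The inverse of 2 mod 3 is 2 (since 2·2 = 4 = 1·3 + 1), so t ≡ 2·0 = 0 ≡ 0 (mod 3).
    Then x = 96 + 935·0 = 96, valid modulo lcm(935, 3) = 2805: x ≡ 96 (mod 2805).
Verify against each original: 96 mod 17 = 11, 96 mod 5 = 1, 96 mod 11 = 8, 96 mod 3 = 0.

x ≡ 96 (mod 2805).


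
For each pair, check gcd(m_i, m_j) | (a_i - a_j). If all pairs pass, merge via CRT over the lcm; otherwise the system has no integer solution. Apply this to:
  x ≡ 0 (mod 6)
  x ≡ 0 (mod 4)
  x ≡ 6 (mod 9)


Moduli 6, 4, 9 are not pairwise coprime, so CRT works modulo lcm(m_i) when all pairwise compatibility conditions hold.
Pairwise compatibility: gcd(m_i, m_j) must divide a_i - a_j for every pair.
Merge one congruence at a time:
  Start: x ≡ 0 (mod 6).
  Combine with x ≡ 0 (mod 4): gcd(6, 4) = 2; 0 - 0 = 0, which IS divisible by 2, so compatible.
    Write x = 0 + 6·t and substitute into x ≡ 0 (mod 4): 6·t ≡ 0 − 0 = 0 (mod 4).
    Divide the congruence (and modulus) by g = 2: 3·t ≡ 0 (mod 2).
    Reduce coefficients mod 2: 1·t ≡ 0 (mod 2).
    So t ≡ 0 (mod 2).
    Then x = 0 + 6·0 = 0, valid modulo lcm(6, 4) = 12: x ≡ 0 (mod 12).
  Combine with x ≡ 6 (mod 9): gcd(12, 9) = 3; 6 - 0 = 6, which IS divisible by 3, so compatible.
    Write x = 0 + 12·t and substitute into x ≡ 6 (mod 9): 12·t ≡ 6 − 0 = 6 (mod 9).
    Divide the congruence (and modulus) by g = 3: 4·t ≡ 2 (mod 3).
    Reduce coefficients mod 3: 1·t ≡ 2 (mod 3).
    So t ≡ 2 (mod 3).
    Then x = 0 + 12·2 = 24, valid modulo lcm(12, 9) = 36: x ≡ 24 (mod 36).
Verify: 24 mod 6 = 0, 24 mod 4 = 0, 24 mod 9 = 6.

x ≡ 24 (mod 36).


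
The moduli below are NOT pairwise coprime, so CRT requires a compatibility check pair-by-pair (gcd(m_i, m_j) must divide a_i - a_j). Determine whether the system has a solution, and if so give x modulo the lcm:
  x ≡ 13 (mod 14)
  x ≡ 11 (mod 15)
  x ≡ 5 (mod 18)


Moduli 14, 15, 18 are not pairwise coprime, so CRT works modulo lcm(m_i) when all pairwise compatibility conditions hold.
Pairwise compatibility: gcd(m_i, m_j) must divide a_i - a_j for every pair.
Merge one congruence at a time:
  Start: x ≡ 13 (mod 14).
  Combine with x ≡ 11 (mod 15): gcd(14, 15) = 1; 11 - 13 = -2, which IS divisible by 1, so compatible.
    Write x = 13 + 14·t and substitute into x ≡ 11 (mod 15): 14·t ≡ 11 − 13 = -2 (mod 15).
    Reduce coefficients mod 15: 14·t ≡ 13 (mod 15).
    The inverse of 14 mod 15 is 14 (since 14·14 = 196 = 13·15 + 1), so t ≡ 14·13 = 182 ≡ 2 (mod 15).
    Then x = 13 + 14·2 = 41, valid modulo lcm(14, 15) = 210: x ≡ 41 (mod 210).
  Combine with x ≡ 5 (mod 18): gcd(210, 18) = 6; 5 - 41 = -36, which IS divisible by 6, so compatible.
    Write x = 41 + 210·t and substitute into x ≡ 5 (mod 18): 210·t ≡ 5 − 41 = -36 (mod 18).
    Divide the congruence (and modulus) by g = 6: 35·t ≡ -6 (mod 3).
    Reduce coefficients mod 3: 2·t ≡ 0 (mod 3).
    The inverse of 2 mod 3 is 2 (since 2·2 = 4 = 1·3 + 1), so t ≡ 2·0 = 0 ≡ 0 (mod 3).
    Then x = 41 + 210·0 = 41, valid modulo lcm(210, 18) = 630: x ≡ 41 (mod 630).
Verify: 41 mod 14 = 13, 41 mod 15 = 11, 41 mod 18 = 5.

x ≡ 41 (mod 630).


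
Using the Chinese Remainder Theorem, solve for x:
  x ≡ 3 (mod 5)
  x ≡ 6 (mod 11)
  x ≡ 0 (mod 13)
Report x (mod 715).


Moduli 5, 11, 13 are pairwise coprime; by CRT there is a unique solution modulo M = 5 · 11 · 13 = 715.
Solve pairwise, accumulating the modulus:
  Start with x ≡ 3 (mod 5).
  Combine with x ≡ 6 (mod 11): since gcd(5, 11) = 1, we get a unique residue mod 55.
    Write x = 3 + 5·t and substitute into x ≡ 6 (mod 11): 5·t ≡ 6 − 3 = 3 (mod 11).
    The inverse of 5 mod 11 is 9 (since 5·9 = 45 = 4·11 + 1), so t ≡ 9·3 = 27 ≡ 5 (mod 11).
    Then x = 3 + 5·5 = 28, valid modulo lcm(5, 11) = 55: x ≡ 28 (mod 55).
  Combine with x ≡ 0 (mod 13): since gcd(55, 13) = 1, we get a unique residue mod 715.
    Write x = 28 + 55·t and substitute into x ≡ 0 (mod 13): 55·t ≡ 0 − 28 = -28 (mod 13).
    Reduce coefficients mod 13: 3·t ≡ 11 (mod 13).
    The inverse of 3 mod 13 is 9 (since 3·9 = 27 = 2·13 + 1), so t ≡ 9·11 = 99 ≡ 8 (mod 13).
    Then x = 28 + 55·8 = 468, valid modulo lcm(55, 13) = 715: x ≡ 468 (mod 715).
Verify: 468 mod 5 = 3 ✓, 468 mod 11 = 6 ✓, 468 mod 13 = 0 ✓.

x ≡ 468 (mod 715).


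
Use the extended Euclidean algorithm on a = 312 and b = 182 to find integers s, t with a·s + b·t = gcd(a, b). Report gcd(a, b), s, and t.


Euclidean algorithm on (312, 182) — divide until remainder is 0:
  312 = 1 · 182 + 130
  182 = 1 · 130 + 52
  130 = 2 · 52 + 26
  52 = 2 · 26 + 0
gcd(312, 182) = 26.
Track Bezout coefficients alongside the remainders: start with r₀ = 312 = a·1 + b·0 (s = 1, t = 0) and r₁ = 182 = a·0 + b·1 (s = 0, t = 1); each new remainder r_{k+1} = r_{k-1} − q_k·r_k inherits s_{k+1} = s_{k-1} − q_k·s_k, t_{k+1} = t_{k-1} − q_k·t_k, so r_k = a·s_k + b·t_k at every step:
  q = 1: r = 130, s = 1 − 1·0 = 1, t = 0 − 1·1 = -1  (check: 312·1 + 182·(-1) = 130)
  q = 1: r = 52, s = 0 − 1·1 = -1, t = 1 − 1·(-1) = 2  (check: 312·(-1) + 182·2 = 52)
  q = 2: r = 26, s = 1 − 2·(-1) = 3, t = -1 − 2·2 = -5  (check: 312·3 + 182·(-5) = 26)
The row with r = 26 (the gcd) gives the Bezout coefficients s = 3, t = -5.
Result: 312 · (3) + 182 · (-5) = 26.

gcd(312, 182) = 26; s = 3, t = -5 (check: 312·3 + 182·(-5) = 26).


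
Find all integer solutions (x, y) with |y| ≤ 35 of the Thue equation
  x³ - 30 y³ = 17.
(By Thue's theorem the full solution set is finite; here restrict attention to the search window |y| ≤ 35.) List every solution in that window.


The equation is x³ - 30y³ = 17. For fixed y, x³ = 30·y³ + 17, so a solution requires the RHS to be a perfect cube.
Strategy: iterate y from -35 to 35, compute RHS = 30·y³ + 17, and check whether it is a (positive or negative) perfect cube.
Check small values of y:
  y = 0: RHS = 17 is not a perfect cube.
  y = 1: RHS = 47 is not a perfect cube.
  y = -1: RHS = -13 is not a perfect cube.
  y = 2: RHS = 257 is not a perfect cube.
  y = -2: RHS = -223 is not a perfect cube.
  y = 3: RHS = 827 is not a perfect cube.
  y = -3: RHS = -793 is not a perfect cube.
Continuing the search up to |y| = 35 finds no solutions either.
No (x, y) in the scanned range satisfies the equation.

No integer solutions with |y| ≤ 35.


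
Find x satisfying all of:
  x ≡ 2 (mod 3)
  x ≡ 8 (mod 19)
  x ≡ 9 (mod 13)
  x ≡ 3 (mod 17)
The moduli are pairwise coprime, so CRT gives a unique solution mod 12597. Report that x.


Product of moduli M = 3 · 19 · 13 · 17 = 12597.
Merge one congruence at a time:
  Start: x ≡ 2 (mod 3).
  Combine with x ≡ 8 (mod 19); new modulus lcm = 57.
    Write x = 2 + 3·t and substitute into x ≡ 8 (mod 19): 3·t ≡ 8 − 2 = 6 (mod 19).
    The inverse of 3 mod 19 is 13 (since 3·13 = 39 = 2·19 + 1), so t ≡ 13·6 = 78 ≡ 2 (mod 19).
    Then x = 2 + 3·2 = 8, valid modulo lcm(3, 19) = 57: x ≡ 8 (mod 57).
  Combine with x ≡ 9 (mod 13); new modulus lcm = 741.
    Write x = 8 + 57·t and substitute into x ≡ 9 (mod 13): 57·t ≡ 9 − 8 = 1 (mod 13).
    Reduce coefficients mod 13: 5·t ≡ 1 (mod 13).
    The inverse of 5 mod 13 is 8 (since 5·8 = 40 = 3·13 + 1), so t ≡ 8·1 = 8 ≡ 8 (mod 13).
    Then x = 8 + 57·8 = 464, valid modulo lcm(57, 13) = 741: x ≡ 464 (mod 741).
  Combine with x ≡ 3 (mod 17); new modulus lcm = 12597.
    Write x = 464 + 741·t and substitute into x ≡ 3 (mod 17): 741·t ≡ 3 − 464 = -461 (mod 17).
    Reduce coefficients mod 17: 10·t ≡ 15 (mod 17).
    The inverse of 10 mod 17 is 12 (since 10·12 = 120 = 7·17 + 1), so t ≡ 12·15 = 180 ≡ 10 (mod 17).
    Then x = 464 + 741·10 = 7874, valid modulo lcm(741, 17) = 12597: x ≡ 7874 (mod 12597).
Verify against each original: 7874 mod 3 = 2, 7874 mod 19 = 8, 7874 mod 13 = 9, 7874 mod 17 = 3.

x ≡ 7874 (mod 12597).


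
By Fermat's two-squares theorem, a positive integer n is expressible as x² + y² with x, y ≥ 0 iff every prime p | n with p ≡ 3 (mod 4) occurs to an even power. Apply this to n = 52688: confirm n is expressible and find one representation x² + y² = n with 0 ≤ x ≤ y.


Step 1: Factor n = 52688 = 2^4 · 37 · 89.
Step 2: Check the mod-4 condition on each prime factor: 2 = 2 (special); 37 ≡ 1 (mod 4), exponent 1; 89 ≡ 1 (mod 4), exponent 1.
All primes ≡ 3 (mod 4) appear to even exponent (or don't appear), so by the two-squares theorem n IS expressible as a sum of two squares.
Step 3: Build a representation. Group n = k² · m with k = 4 and m = 37 · 89 = 3293 (a product of primes ≡ 1 (mod 4)); a representation of m scales to one of n via (k·x)² + (k·y)² = k²(x² + y²). Each prime p ≡ 1 (mod 4) is itself a sum of two squares; find a² by testing p − a² for a perfect square:
  37: 37 − 1² = 36 = 6² ⇒ 37 = 1² + 6².
  89: 89 − 1² = 88, 89 − 2² = 85, 89 − 3² = 80, 89 − 4² = 73, 89 − 5² = 64 = 8² ⇒ 89 = 5² + 8².
  Combine using the Brahmagupta–Fibonacci identity (a² + b²)(c² + d²) = (ac − bd)² + (ad + bc)² = (ac + bd)² + (ad − bc)²:
  37 · 89 = 3293: from (1² + 6²)(5² + 8²), take (1·5 − 6·8, 1·8 + 6·5) = (5 − 48, 8 + 30) = (-43, 38); dropping signs (only squares matter) gives (43, 38); check 43² + 38² = 1849 + 1444 = 3293 ✓.
  Scale by k = 4: (4·43, 4·38) = (172, 152).
Step 4: Order so x ≤ y and verify: 152² + 172² = 23104 + 29584 = 52688 = n. ✓

n = 52688 = 152² + 172² (one valid representation with x ≤ y).


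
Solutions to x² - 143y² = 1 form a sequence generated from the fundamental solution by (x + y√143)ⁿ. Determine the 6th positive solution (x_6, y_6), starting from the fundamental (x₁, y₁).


Step 1: Find the fundamental solution (x₁, y₁) of x² - 143y² = 1.
  Expand √143 as a continued fraction. a₀ = ⌊√143⌋ = 11; iterate m_{k+1} = d_k·a_k − m_k, d_{k+1} = (143 − m_{k+1}²)/d_k, a_{k+1} = ⌊(a₀ + m_{k+1})/d_{k+1}⌋ (starting m₀ = 0, d₀ = 1), with convergents p_k = a_k·p_{k-1} + p_{k-2}, q_k = a_k·q_{k-1} + q_{k-2} (p₋₁ = 1, q₋₁ = 0):
  k = 0: a₀ = 11; p₀/q₀ = 11/1; p₀² − 143·q₀² = 121 − 143 = -22.
  k = 1: m = 11, d = 22, a = ⌊(11 + 11)/22⌋ = 1; p/q = (1·11 + 1)/(1·1 + 0) = 12/1; p² − 143·q² = 144 − 143 = 1.
  The first convergent with p² − 143·q² = 1 gives the fundamental solution (x₁, y₁) = (12, 1).
Step 2: Apply the recurrence (x_{n+1}, y_{n+1}) = (x₁x_n + 143y₁y_n, x₁y_n + y₁x_n) repeatedly.
  From (x_1, y_1) = (12, 1): x_2 = 12·12 + 143·1·1 = 287; y_2 = 12·1 + 1·12 = 24.
  From (x_2, y_2) = (287, 24): x_3 = 12·287 + 143·1·24 = 6876; y_3 = 12·24 + 1·287 = 575.
  From (x_3, y_3) = (6876, 575): x_4 = 12·6876 + 143·1·575 = 164737; y_4 = 12·575 + 1·6876 = 13776.
  From (x_4, y_4) = (164737, 13776): x_5 = 12·164737 + 143·1·13776 = 3946812; y_5 = 12·13776 + 1·164737 = 330049.
  From (x_5, y_5) = (3946812, 330049): x_6 = 12·3946812 + 143·1·330049 = 94558751; y_6 = 12·330049 + 1·3946812 = 7907400.
Step 3: Verify x_6² - 143·y_6² = 8941357390680001 - 8941357390680000 = 1 (should be 1). ✓

(x_1, y_1) = (12, 1); (x_6, y_6) = (94558751, 7907400).


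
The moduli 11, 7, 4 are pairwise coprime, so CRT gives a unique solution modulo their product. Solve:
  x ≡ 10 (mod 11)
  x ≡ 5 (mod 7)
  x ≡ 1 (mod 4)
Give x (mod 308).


Moduli 11, 7, 4 are pairwise coprime; by CRT there is a unique solution modulo M = 11 · 7 · 4 = 308.
Solve pairwise, accumulating the modulus:
  Start with x ≡ 10 (mod 11).
  Combine with x ≡ 5 (mod 7): since gcd(11, 7) = 1, we get a unique residue mod 77.
    Write x = 10 + 11·t and substitute into x ≡ 5 (mod 7): 11·t ≡ 5 − 10 = -5 (mod 7).
    Reduce coefficients mod 7: 4·t ≡ 2 (mod 7).
    The inverse of 4 mod 7 is 2 (since 4·2 = 8 = 1·7 + 1), so t ≡ 2·2 = 4 ≡ 4 (mod 7).
    Then x = 10 + 11·4 = 54, valid modulo lcm(11, 7) = 77: x ≡ 54 (mod 77).
  Combine with x ≡ 1 (mod 4): since gcd(77, 4) = 1, we get a unique residue mod 308.
    Write x = 54 + 77·t and substitute into x ≡ 1 (mod 4): 77·t ≡ 1 − 54 = -53 (mod 4).
    Reduce coefficients mod 4: 1·t ≡ 3 (mod 4).
    So t ≡ 3 (mod 4).
    Then x = 54 + 77·3 = 285, valid modulo lcm(77, 4) = 308: x ≡ 285 (mod 308).
Verify: 285 mod 11 = 10 ✓, 285 mod 7 = 5 ✓, 285 mod 4 = 1 ✓.

x ≡ 285 (mod 308).


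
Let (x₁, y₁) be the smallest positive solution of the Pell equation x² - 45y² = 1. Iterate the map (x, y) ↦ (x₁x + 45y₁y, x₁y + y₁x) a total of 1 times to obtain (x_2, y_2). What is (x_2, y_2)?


Step 1: Find the fundamental solution (x₁, y₁) of x² - 45y² = 1.
  Expand √45 as a continued fraction. a₀ = ⌊√45⌋ = 6; iterate m_{k+1} = d_k·a_k − m_k, d_{k+1} = (45 − m_{k+1}²)/d_k, a_{k+1} = ⌊(a₀ + m_{k+1})/d_{k+1}⌋ (starting m₀ = 0, d₀ = 1), with convergents p_k = a_k·p_{k-1} + p_{k-2}, q_k = a_k·q_{k-1} + q_{k-2} (p₋₁ = 1, q₋₁ = 0):
  k = 0: a₀ = 6; p₀/q₀ = 6/1; p₀² − 45·q₀² = 36 − 45 = -9.
  k = 1: m = 6, d = 9, a = ⌊(6 + 6)/9⌋ = 1; p/q = (1·6 + 1)/(1·1 + 0) = 7/1; p² − 45·q² = 49 − 45 = 4.
  k = 2: m = 3, d = 4, a = ⌊(6 + 3)/4⌋ = 2; p/q = (2·7 + 6)/(2·1 + 1) = 20/3; p² − 45·q² = 400 − 405 = -5.
  k = 3: m = 5, d = 5, a = ⌊(6 + 5)/5⌋ = 2; p/q = (2·20 + 7)/(2·3 + 1) = 47/7; p² − 45·q² = 2209 − 2205 = 4.
  k = 4: m = 5, d = 4, a = ⌊(6 + 5)/4⌋ = 2; p/q = (2·47 + 20)/(2·7 + 3) = 114/17; p² − 45·q² = 12996 − 13005 = -9.
  k = 5: m = 3, d = 9, a = ⌊(6 + 3)/9⌋ = 1; p/q = (1·114 + 47)/(1·17 + 7) = 161/24; p² − 45·q² = 25921 − 25920 = 1.
  The first convergent with p² − 45·q² = 1 gives the fundamental solution (x₁, y₁) = (161, 24).
Step 2: Apply the recurrence (x_{n+1}, y_{n+1}) = (x₁x_n + 45y₁y_n, x₁y_n + y₁x_n) repeatedly.
  From (x_1, y_1) = (161, 24): x_2 = 161·161 + 45·24·24 = 51841; y_2 = 161·24 + 24·161 = 7728.
Step 3: Verify x_2² - 45·y_2² = 2687489281 - 2687489280 = 1 (should be 1). ✓

(x_1, y_1) = (161, 24); (x_2, y_2) = (51841, 7728).


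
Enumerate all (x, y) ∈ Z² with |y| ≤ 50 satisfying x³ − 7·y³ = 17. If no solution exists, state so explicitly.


The equation is x³ - 7y³ = 17. For fixed y, x³ = 7·y³ + 17, so a solution requires the RHS to be a perfect cube.
Strategy: iterate y from -50 to 50, compute RHS = 7·y³ + 17, and check whether it is a (positive or negative) perfect cube.
Check small values of y:
  y = 0: RHS = 17 is not a perfect cube.
  y = 1: RHS = 24 is not a perfect cube.
  y = -1: RHS = 10 is not a perfect cube.
  y = 2: RHS = 73 is not a perfect cube.
  y = -2: RHS = -39 is not a perfect cube.
  y = 3: RHS = 206 is not a perfect cube.
  y = -3: RHS = -172 is not a perfect cube.
Continuing the search up to |y| = 50 finds no solutions either.
No (x, y) in the scanned range satisfies the equation.

No integer solutions with |y| ≤ 50.


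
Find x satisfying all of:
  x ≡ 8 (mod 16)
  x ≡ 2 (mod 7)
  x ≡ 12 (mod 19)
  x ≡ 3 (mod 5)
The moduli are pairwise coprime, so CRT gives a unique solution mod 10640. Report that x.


Product of moduli M = 16 · 7 · 19 · 5 = 10640.
Merge one congruence at a time:
  Start: x ≡ 8 (mod 16).
  Combine with x ≡ 2 (mod 7); new modulus lcm = 112.
    Write x = 8 + 16·t and substitute into x ≡ 2 (mod 7): 16·t ≡ 2 − 8 = -6 (mod 7).
    Reduce coefficients mod 7: 2·t ≡ 1 (mod 7).
    The inverse of 2 mod 7 is 4 (since 2·4 = 8 = 1·7 + 1), so t ≡ 4·1 = 4 ≡ 4 (mod 7).
    Then x = 8 + 16·4 = 72, valid modulo lcm(16, 7) = 112: x ≡ 72 (mod 112).
  Combine with x ≡ 12 (mod 19); new modulus lcm = 2128.
    Write x = 72 + 112·t and substitute into x ≡ 12 (mod 19): 112·t ≡ 12 − 72 = -60 (mod 19).
    Reduce coefficients mod 19: 17·t ≡ 16 (mod 19).
    The inverse of 17 mod 19 is 9 (since 17·9 = 153 = 8·19 + 1), so t ≡ 9·16 = 144 ≡ 11 (mod 19).
    Then x = 72 + 112·11 = 1304, valid modulo lcm(112, 19) = 2128: x ≡ 1304 (mod 2128).
  Combine with x ≡ 3 (mod 5); new modulus lcm = 10640.
    Write x = 1304 + 2128·t and substitute into x ≡ 3 (mod 5): 2128·t ≡ 3 − 1304 = -1301 (mod 5).
    Reduce coefficients mod 5: 3·t ≡ 4 (mod 5).
    The inverse of 3 mod 5 is 2 (since 3·2 = 6 = 1·5 + 1), so t ≡ 2·4 = 8 ≡ 3 (mod 5).
    Then x = 1304 + 2128·3 = 7688, valid modulo lcm(2128, 5) = 10640: x ≡ 7688 (mod 10640).
Verify against each original: 7688 mod 16 = 8, 7688 mod 7 = 2, 7688 mod 19 = 12, 7688 mod 5 = 3.

x ≡ 7688 (mod 10640).


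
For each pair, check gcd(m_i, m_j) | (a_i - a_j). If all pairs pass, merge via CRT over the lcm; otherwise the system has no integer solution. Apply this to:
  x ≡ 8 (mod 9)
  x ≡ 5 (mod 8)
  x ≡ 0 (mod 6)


Moduli 9, 8, 6 are not pairwise coprime, so CRT works modulo lcm(m_i) when all pairwise compatibility conditions hold.
Pairwise compatibility: gcd(m_i, m_j) must divide a_i - a_j for every pair.
Merge one congruence at a time:
  Start: x ≡ 8 (mod 9).
  Combine with x ≡ 5 (mod 8): gcd(9, 8) = 1; 5 - 8 = -3, which IS divisible by 1, so compatible.
    Write x = 8 + 9·t and substitute into x ≡ 5 (mod 8): 9·t ≡ 5 − 8 = -3 (mod 8).
    Reduce coefficients mod 8: 1·t ≡ 5 (mod 8).
    So t ≡ 5 (mod 8).
    Then x = 8 + 9·5 = 53, valid modulo lcm(9, 8) = 72: x ≡ 53 (mod 72).
  Combine with x ≡ 0 (mod 6): gcd(72, 6) = 6, and 0 - 53 = -53 is NOT divisible by 6.
    ⇒ system is inconsistent (no integer solution).

No solution (the system is inconsistent).


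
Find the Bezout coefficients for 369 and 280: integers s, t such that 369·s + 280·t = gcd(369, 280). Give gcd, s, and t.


Euclidean algorithm on (369, 280) — divide until remainder is 0:
  369 = 1 · 280 + 89
  280 = 3 · 89 + 13
  89 = 6 · 13 + 11
  13 = 1 · 11 + 2
  11 = 5 · 2 + 1
  2 = 2 · 1 + 0
gcd(369, 280) = 1.
Track Bezout coefficients alongside the remainders: start with r₀ = 369 = a·1 + b·0 (s = 1, t = 0) and r₁ = 280 = a·0 + b·1 (s = 0, t = 1); each new remainder r_{k+1} = r_{k-1} − q_k·r_k inherits s_{k+1} = s_{k-1} − q_k·s_k, t_{k+1} = t_{k-1} − q_k·t_k, so r_k = a·s_k + b·t_k at every step:
  q = 1: r = 89, s = 1 − 1·0 = 1, t = 0 − 1·1 = -1  (check: 369·1 + 280·(-1) = 89)
  q = 3: r = 13, s = 0 − 3·1 = -3, t = 1 − 3·(-1) = 4  (check: 369·(-3) + 280·4 = 13)
  q = 6: r = 11, s = 1 − 6·(-3) = 19, t = -1 − 6·4 = -25  (check: 369·19 + 280·(-25) = 11)
  q = 1: r = 2, s = -3 − 1·19 = -22, t = 4 − 1·(-25) = 29  (check: 369·(-22) + 280·29 = 2)
  q = 5: r = 1, s = 19 − 5·(-22) = 129, t = -25 − 5·29 = -170  (check: 369·129 + 280·(-170) = 1)
The row with r = 1 (the gcd) gives the Bezout coefficients s = 129, t = -170.
Result: 369 · (129) + 280 · (-170) = 1.

gcd(369, 280) = 1; s = 129, t = -170 (check: 369·129 + 280·(-170) = 1).


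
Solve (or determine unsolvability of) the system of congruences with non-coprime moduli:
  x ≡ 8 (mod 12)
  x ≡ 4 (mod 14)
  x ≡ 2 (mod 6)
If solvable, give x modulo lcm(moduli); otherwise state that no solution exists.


Moduli 12, 14, 6 are not pairwise coprime, so CRT works modulo lcm(m_i) when all pairwise compatibility conditions hold.
Pairwise compatibility: gcd(m_i, m_j) must divide a_i - a_j for every pair.
Merge one congruence at a time:
  Start: x ≡ 8 (mod 12).
  Combine with x ≡ 4 (mod 14): gcd(12, 14) = 2; 4 - 8 = -4, which IS divisible by 2, so compatible.
    Write x = 8 + 12·t and substitute into x ≡ 4 (mod 14): 12·t ≡ 4 − 8 = -4 (mod 14).
    Divide the congruence (and modulus) by g = 2: 6·t ≡ -2 (mod 7).
    Reduce coefficients mod 7: 6·t ≡ 5 (mod 7).
    The inverse of 6 mod 7 is 6 (since 6·6 = 36 = 5·7 + 1), so t ≡ 6·5 = 30 ≡ 2 (mod 7).
    Then x = 8 + 12·2 = 32, valid modulo lcm(12, 14) = 84: x ≡ 32 (mod 84).
  Combine with x ≡ 2 (mod 6): gcd(84, 6) = 6; 2 - 32 = -30, which IS divisible by 6, so compatible.
    Write x = 32 + 84·t and substitute into x ≡ 2 (mod 6): 84·t ≡ 2 − 32 = -30 (mod 6).
    Divide the congruence (and modulus) by g = 6: 14·t ≡ -5 (mod 1).
    Modulo 1 every t works; take t = 0.
    Then x = 32 + 84·0 = 32, valid modulo lcm(84, 6) = 84: x ≡ 32 (mod 84).
Verify: 32 mod 12 = 8, 32 mod 14 = 4, 32 mod 6 = 2.

x ≡ 32 (mod 84).


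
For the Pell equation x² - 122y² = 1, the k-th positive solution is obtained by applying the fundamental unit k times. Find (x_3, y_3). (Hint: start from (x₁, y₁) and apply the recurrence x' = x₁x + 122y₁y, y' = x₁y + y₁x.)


Step 1: Find the fundamental solution (x₁, y₁) of x² - 122y² = 1.
  Expand √122 as a continued fraction. a₀ = ⌊√122⌋ = 11; iterate m_{k+1} = d_k·a_k − m_k, d_{k+1} = (122 − m_{k+1}²)/d_k, a_{k+1} = ⌊(a₀ + m_{k+1})/d_{k+1}⌋ (starting m₀ = 0, d₀ = 1), with convergents p_k = a_k·p_{k-1} + p_{k-2}, q_k = a_k·q_{k-1} + q_{k-2} (p₋₁ = 1, q₋₁ = 0):
  k = 0: a₀ = 11; p₀/q₀ = 11/1; p₀² − 122·q₀² = 121 − 122 = -1.
  k = 1: m = 11, d = 1, a = ⌊(11 + 11)/1⌋ = 22; p/q = (22·11 + 1)/(22·1 + 0) = 243/22; p² − 122·q² = 59049 − 59048 = 1.
  The first convergent with p² − 122·q² = 1 gives the fundamental solution (x₁, y₁) = (243, 22).
Step 2: Apply the recurrence (x_{n+1}, y_{n+1}) = (x₁x_n + 122y₁y_n, x₁y_n + y₁x_n) repeatedly.
  From (x_1, y_1) = (243, 22): x_2 = 243·243 + 122·22·22 = 118097; y_2 = 243·22 + 22·243 = 10692.
  From (x_2, y_2) = (118097, 10692): x_3 = 243·118097 + 122·22·10692 = 57394899; y_3 = 243·10692 + 22·118097 = 5196290.
Step 3: Verify x_3² - 122·y_3² = 3294174431220201 - 3294174431220200 = 1 (should be 1). ✓

(x_1, y_1) = (243, 22); (x_3, y_3) = (57394899, 5196290).


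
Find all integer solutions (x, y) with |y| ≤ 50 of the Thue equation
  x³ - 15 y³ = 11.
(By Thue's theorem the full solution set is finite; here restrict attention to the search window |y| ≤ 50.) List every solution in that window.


The equation is x³ - 15y³ = 11. For fixed y, x³ = 15·y³ + 11, so a solution requires the RHS to be a perfect cube.
Strategy: iterate y from -50 to 50, compute RHS = 15·y³ + 11, and check whether it is a (positive or negative) perfect cube.
Check small values of y:
  y = 0: RHS = 11 is not a perfect cube.
  y = 1: RHS = 26 is not a perfect cube.
  y = -1: RHS = -4 is not a perfect cube.
  y = 2: RHS = 131 is not a perfect cube.
  y = -2: RHS = -109 is not a perfect cube.
  y = 3: RHS = 416 is not a perfect cube.
  y = -3: RHS = -394 is not a perfect cube.
Continuing the search up to |y| = 50 finds no solutions either.
No (x, y) in the scanned range satisfies the equation.

No integer solutions with |y| ≤ 50.


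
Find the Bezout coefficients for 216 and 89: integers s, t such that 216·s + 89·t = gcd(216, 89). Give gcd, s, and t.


Euclidean algorithm on (216, 89) — divide until remainder is 0:
  216 = 2 · 89 + 38
  89 = 2 · 38 + 13
  38 = 2 · 13 + 12
  13 = 1 · 12 + 1
  12 = 12 · 1 + 0
gcd(216, 89) = 1.
Track Bezout coefficients alongside the remainders: start with r₀ = 216 = a·1 + b·0 (s = 1, t = 0) and r₁ = 89 = a·0 + b·1 (s = 0, t = 1); each new remainder r_{k+1} = r_{k-1} − q_k·r_k inherits s_{k+1} = s_{k-1} − q_k·s_k, t_{k+1} = t_{k-1} − q_k·t_k, so r_k = a·s_k + b·t_k at every step:
  q = 2: r = 38, s = 1 − 2·0 = 1, t = 0 − 2·1 = -2  (check: 216·1 + 89·(-2) = 38)
  q = 2: r = 13, s = 0 − 2·1 = -2, t = 1 − 2·(-2) = 5  (check: 216·(-2) + 89·5 = 13)
  q = 2: r = 12, s = 1 − 2·(-2) = 5, t = -2 − 2·5 = -12  (check: 216·5 + 89·(-12) = 12)
  q = 1: r = 1, s = -2 − 1·5 = -7, t = 5 − 1·(-12) = 17  (check: 216·(-7) + 89·17 = 1)
The row with r = 1 (the gcd) gives the Bezout coefficients s = -7, t = 17.
Result: 216 · (-7) + 89 · (17) = 1.

gcd(216, 89) = 1; s = -7, t = 17 (check: 216·(-7) + 89·17 = 1).


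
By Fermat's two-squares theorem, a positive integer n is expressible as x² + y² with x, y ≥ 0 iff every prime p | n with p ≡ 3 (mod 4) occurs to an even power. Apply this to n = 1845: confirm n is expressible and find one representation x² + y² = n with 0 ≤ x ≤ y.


Step 1: Factor n = 1845 = 3^2 · 5 · 41.
Step 2: Check the mod-4 condition on each prime factor: 3 ≡ 3 (mod 4), exponent 2 (must be even); 5 ≡ 1 (mod 4), exponent 1; 41 ≡ 1 (mod 4), exponent 1.
All primes ≡ 3 (mod 4) appear to even exponent (or don't appear), so by the two-squares theorem n IS expressible as a sum of two squares.
Step 3: Build a representation. Group n = k² · m with k = 3 and m = 5 · 41 = 205 (a product of primes ≡ 1 (mod 4)); a representation of m scales to one of n via (k·x)² + (k·y)² = k²(x² + y²). Each prime p ≡ 1 (mod 4) is itself a sum of two squares; find a² by testing p − a² for a perfect square:
  5: 5 − 1² = 4 = 2² ⇒ 5 = 1² + 2².
  41: 41 − 1² = 40, 41 − 2² = 37, 41 − 3² = 32, 41 − 4² = 25 = 5² ⇒ 41 = 4² + 5².
  Combine using the Brahmagupta–Fibonacci identity (a² + b²)(c² + d²) = (ac − bd)² + (ad + bc)² = (ac + bd)² + (ad − bc)²:
  5 · 41 = 205: from (1² + 2²)(4² + 5²), take (1·4 − 2·5, 1·5 + 2·4) = (4 − 10, 5 + 8) = (-6, 13); dropping signs (only squares matter) gives (6, 13); check 6² + 13² = 36 + 169 = 205 ✓.
  Scale by k = 3: (3·6, 3·13) = (18, 39).
Step 4: Order so x ≤ y and verify: 18² + 39² = 324 + 1521 = 1845 = n. ✓

n = 1845 = 18² + 39² (one valid representation with x ≤ y).


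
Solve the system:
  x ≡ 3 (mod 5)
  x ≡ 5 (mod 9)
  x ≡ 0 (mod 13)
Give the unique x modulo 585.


Moduli 5, 9, 13 are pairwise coprime; by CRT there is a unique solution modulo M = 5 · 9 · 13 = 585.
Solve pairwise, accumulating the modulus:
  Start with x ≡ 3 (mod 5).
  Combine with x ≡ 5 (mod 9): since gcd(5, 9) = 1, we get a unique residue mod 45.
    Write x = 3 + 5·t and substitute into x ≡ 5 (mod 9): 5·t ≡ 5 − 3 = 2 (mod 9).
    The inverse of 5 mod 9 is 2 (since 5·2 = 10 = 1·9 + 1), so t ≡ 2·2 = 4 ≡ 4 (mod 9).
    Then x = 3 + 5·4 = 23, valid modulo lcm(5, 9) = 45: x ≡ 23 (mod 45).
  Combine with x ≡ 0 (mod 13): since gcd(45, 13) = 1, we get a unique residue mod 585.
    Write x = 23 + 45·t and substitute into x ≡ 0 (mod 13): 45·t ≡ 0 − 23 = -23 (mod 13).
    Reduce coefficients mod 13: 6·t ≡ 3 (mod 13).
    The inverse of 6 mod 13 is 11 (since 6·11 = 66 = 5·13 + 1), so t ≡ 11·3 = 33 ≡ 7 (mod 13).
    Then x = 23 + 45·7 = 338, valid modulo lcm(45, 13) = 585: x ≡ 338 (mod 585).
Verify: 338 mod 5 = 3 ✓, 338 mod 9 = 5 ✓, 338 mod 13 = 0 ✓.

x ≡ 338 (mod 585).


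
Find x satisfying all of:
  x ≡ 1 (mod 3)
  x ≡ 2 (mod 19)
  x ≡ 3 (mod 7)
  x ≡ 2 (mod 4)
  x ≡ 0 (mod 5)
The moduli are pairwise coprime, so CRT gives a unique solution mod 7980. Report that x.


Product of moduli M = 3 · 19 · 7 · 4 · 5 = 7980.
Merge one congruence at a time:
  Start: x ≡ 1 (mod 3).
  Combine with x ≡ 2 (mod 19); new modulus lcm = 57.
    Write x = 1 + 3·t and substitute into x ≡ 2 (mod 19): 3·t ≡ 2 − 1 = 1 (mod 19).
    The inverse of 3 mod 19 is 13 (since 3·13 = 39 = 2·19 + 1), so t ≡ 13·1 = 13 ≡ 13 (mod 19).
    Then x = 1 + 3·13 = 40, valid modulo lcm(3, 19) = 57: x ≡ 40 (mod 57).
  Combine with x ≡ 3 (mod 7); new modulus lcm = 399.
    Write x = 40 + 57·t and substitute into x ≡ 3 (mod 7): 57·t ≡ 3 − 40 = -37 (mod 7).
    Reduce coefficients mod 7: 1·t ≡ 5 (mod 7).
    So t ≡ 5 (mod 7).
    Then x = 40 + 57·5 = 325, valid modulo lcm(57, 7) = 399: x ≡ 325 (mod 399).
  Combine with x ≡ 2 (mod 4); new modulus lcm = 1596.
    Write x = 325 + 399·t and substitute into x ≡ 2 (mod 4): 399·t ≡ 2 − 325 = -323 (mod 4).
    Reduce coefficients mod 4: 3·t ≡ 1 (mod 4).
    The inverse of 3 mod 4 is 3 (since 3·3 = 9 = 2·4 + 1), so t ≡ 3·1 = 3 ≡ 3 (mod 4).
    Then x = 325 + 399·3 = 1522, valid modulo lcm(399, 4) = 1596: x ≡ 1522 (mod 1596).
  Combine with x ≡ 0 (mod 5); new modulus lcm = 7980.
    Write x = 1522 + 1596·t and substitute into x ≡ 0 (mod 5): 1596·t ≡ 0 − 1522 = -1522 (mod 5).
    Reduce coefficients mod 5: 1·t ≡ 3 (mod 5).
    So t ≡ 3 (mod 5).
    Then x = 1522 + 1596·3 = 6310, valid modulo lcm(1596, 5) = 7980: x ≡ 6310 (mod 7980).
Verify against each original: 6310 mod 3 = 1, 6310 mod 19 = 2, 6310 mod 7 = 3, 6310 mod 4 = 2, 6310 mod 5 = 0.

x ≡ 6310 (mod 7980).


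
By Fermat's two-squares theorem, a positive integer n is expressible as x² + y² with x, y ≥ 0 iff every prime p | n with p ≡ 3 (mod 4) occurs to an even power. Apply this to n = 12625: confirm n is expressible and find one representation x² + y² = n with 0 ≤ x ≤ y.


Step 1: Factor n = 12625 = 5^3 · 101.
Step 2: Check the mod-4 condition on each prime factor: 5 ≡ 1 (mod 4), exponent 3; 101 ≡ 1 (mod 4), exponent 1.
All primes ≡ 3 (mod 4) appear to even exponent (or don't appear), so by the two-squares theorem n IS expressible as a sum of two squares.
Step 3: Build a representation. Group n = k² · m with k = 5 and m = 5 · 101 = 505 (a product of primes ≡ 1 (mod 4)); a representation of m scales to one of n via (k·x)² + (k·y)² = k²(x² + y²). Each prime p ≡ 1 (mod 4) is itself a sum of two squares; find a² by testing p − a² for a perfect square:
  5: 5 − 1² = 4 = 2² ⇒ 5 = 1² + 2².
  101: 101 − 1² = 100 = 10² ⇒ 101 = 1² + 10².
  Combine using the Brahmagupta–Fibonacci identity (a² + b²)(c² + d²) = (ac − bd)² + (ad + bc)² = (ac + bd)² + (ad − bc)²:
  5 · 101 = 505: from (1² + 2²)(1² + 10²), take (1·1 − 2·10, 1·10 + 2·1) = (1 − 20, 10 + 2) = (-19, 12); dropping signs (only squares matter) gives (19, 12); check 19² + 12² = 361 + 144 = 505 ✓.
  Scale by k = 5: (5·19, 5·12) = (95, 60).
Step 4: Order so x ≤ y and verify: 60² + 95² = 3600 + 9025 = 12625 = n. ✓

n = 12625 = 60² + 95² (one valid representation with x ≤ y).


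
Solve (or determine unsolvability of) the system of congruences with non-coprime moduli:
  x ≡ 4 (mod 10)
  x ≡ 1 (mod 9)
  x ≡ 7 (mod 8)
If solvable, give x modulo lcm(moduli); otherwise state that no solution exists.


Moduli 10, 9, 8 are not pairwise coprime, so CRT works modulo lcm(m_i) when all pairwise compatibility conditions hold.
Pairwise compatibility: gcd(m_i, m_j) must divide a_i - a_j for every pair.
Merge one congruence at a time:
  Start: x ≡ 4 (mod 10).
  Combine with x ≡ 1 (mod 9): gcd(10, 9) = 1; 1 - 4 = -3, which IS divisible by 1, so compatible.
    Write x = 4 + 10·t and substitute into x ≡ 1 (mod 9): 10·t ≡ 1 − 4 = -3 (mod 9).
    Reduce coefficients mod 9: 1·t ≡ 6 (mod 9).
    So t ≡ 6 (mod 9).
    Then x = 4 + 10·6 = 64, valid modulo lcm(10, 9) = 90: x ≡ 64 (mod 90).
  Combine with x ≡ 7 (mod 8): gcd(90, 8) = 2, and 7 - 64 = -57 is NOT divisible by 2.
    ⇒ system is inconsistent (no integer solution).

No solution (the system is inconsistent).


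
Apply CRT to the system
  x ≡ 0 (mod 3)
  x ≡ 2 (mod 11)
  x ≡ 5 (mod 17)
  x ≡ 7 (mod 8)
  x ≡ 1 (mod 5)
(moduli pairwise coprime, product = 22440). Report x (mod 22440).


Product of moduli M = 3 · 11 · 17 · 8 · 5 = 22440.
Merge one congruence at a time:
  Start: x ≡ 0 (mod 3).
  Combine with x ≡ 2 (mod 11); new modulus lcm = 33.
    Write x = 0 + 3·t and substitute into x ≡ 2 (mod 11): 3·t ≡ 2 − 0 = 2 (mod 11).
    The inverse of 3 mod 11 is 4 (since 3·4 = 12 = 1·11 + 1), so t ≡ 4·2 = 8 ≡ 8 (mod 11).
    Then x = 0 + 3·8 = 24, valid modulo lcm(3, 11) = 33: x ≡ 24 (mod 33).
  Combine with x ≡ 5 (mod 17); new modulus lcm = 561.
    Write x = 24 + 33·t and substitute into x ≡ 5 (mod 17): 33·t ≡ 5 − 24 = -19 (mod 17).
    Reduce coefficients mod 17: 16·t ≡ 15 (mod 17).
    The inverse of 16 mod 17 is 16 (since 16·16 = 256 = 15·17 + 1), so t ≡ 16·15 = 240 ≡ 2 (mod 17).
    Then x = 24 + 33·2 = 90, valid modulo lcm(33, 17) = 561: x ≡ 90 (mod 561).
  Combine with x ≡ 7 (mod 8); new modulus lcm = 4488.
    Write x = 90 + 561·t and substitute into x ≡ 7 (mod 8): 561·t ≡ 7 − 90 = -83 (mod 8).
    Reduce coefficients mod 8: 1·t ≡ 5 (mod 8).
    So t ≡ 5 (mod 8).
    Then x = 90 + 561·5 = 2895, valid modulo lcm(561, 8) = 4488: x ≡ 2895 (mod 4488).
  Combine with x ≡ 1 (mod 5); new modulus lcm = 22440.
    Write x = 2895 + 4488·t and substitute into x ≡ 1 (mod 5): 4488·t ≡ 1 − 2895 = -2894 (mod 5).
    Reduce coefficients mod 5: 3·t ≡ 1 (mod 5).
    The inverse of 3 mod 5 is 2 (since 3·2 = 6 = 1·5 + 1), so t ≡ 2·1 = 2 ≡ 2 (mod 5).
    Then x = 2895 + 4488·2 = 11871, valid modulo lcm(4488, 5) = 22440: x ≡ 11871 (mod 22440).
Verify against each original: 11871 mod 3 = 0, 11871 mod 11 = 2, 11871 mod 17 = 5, 11871 mod 8 = 7, 11871 mod 5 = 1.

x ≡ 11871 (mod 22440).
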